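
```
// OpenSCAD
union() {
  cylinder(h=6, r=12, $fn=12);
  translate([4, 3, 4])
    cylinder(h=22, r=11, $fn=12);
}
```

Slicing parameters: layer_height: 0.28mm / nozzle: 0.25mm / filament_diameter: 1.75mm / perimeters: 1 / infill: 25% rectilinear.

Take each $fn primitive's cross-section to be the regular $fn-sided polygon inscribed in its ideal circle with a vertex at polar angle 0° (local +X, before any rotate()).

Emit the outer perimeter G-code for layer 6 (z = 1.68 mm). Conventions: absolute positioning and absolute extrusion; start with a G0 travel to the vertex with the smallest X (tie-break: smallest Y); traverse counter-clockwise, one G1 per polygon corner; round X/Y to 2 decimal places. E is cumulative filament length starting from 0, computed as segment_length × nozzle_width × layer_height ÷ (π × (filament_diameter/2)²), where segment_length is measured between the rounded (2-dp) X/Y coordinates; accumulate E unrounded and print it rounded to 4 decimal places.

At z = 1.68 mm: the r=12 cylinder contributes a regular 12-gon of circumradius 12; the cylinder at (4, 3) is absent (z outside [4, 26]); Combining (union): only the r=12 cylinder is present, so the union is just that shape — 1 connected region. The outline is a single polygon with 12 vertices. Extrusion per mm of travel: 0.25 × 0.28 / (π × 0.875²) = 0.029103. Accumulating E over each segment gives final E = 2.1691.

G0 X-12.00 Y0.00 Z1.68
G1 X-10.39 Y-6.00 E0.1808
G1 X-6.00 Y-10.39 E0.3615
G1 X0.00 Y-12.00 E0.5423
G1 X6.00 Y-10.39 E0.7231
G1 X10.39 Y-6.00 E0.9037
G1 X12.00 Y0.00 E1.0845
G1 X10.39 Y6.00 E1.2653
G1 X6.00 Y10.39 E1.4460
G1 X0.00 Y12.00 E1.6268
G1 X-6.00 Y10.39 E1.8076
G1 X-10.39 Y6.00 E1.9883
G1 X-12.00 Y0.00 E2.1691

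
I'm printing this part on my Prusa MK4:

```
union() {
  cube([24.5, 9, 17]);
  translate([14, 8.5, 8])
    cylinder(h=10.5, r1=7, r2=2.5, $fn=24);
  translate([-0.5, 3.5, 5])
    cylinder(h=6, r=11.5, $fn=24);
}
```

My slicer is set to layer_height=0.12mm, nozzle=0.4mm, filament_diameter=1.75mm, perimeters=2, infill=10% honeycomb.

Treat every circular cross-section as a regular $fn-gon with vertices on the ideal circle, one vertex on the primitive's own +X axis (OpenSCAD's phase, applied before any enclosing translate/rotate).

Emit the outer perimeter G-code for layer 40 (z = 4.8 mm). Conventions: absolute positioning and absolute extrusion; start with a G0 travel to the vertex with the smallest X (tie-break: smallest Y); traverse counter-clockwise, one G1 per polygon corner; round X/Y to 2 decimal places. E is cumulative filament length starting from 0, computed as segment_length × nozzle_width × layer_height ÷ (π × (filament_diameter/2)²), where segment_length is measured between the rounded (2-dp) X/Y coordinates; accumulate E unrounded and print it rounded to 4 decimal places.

At z = 4.8 mm: the 24.5×9 cube contributes its full rectangle; the cone at (14, 8.5) does not reach this height (z outside [8, 18.5]); the cylinder at (-0.5, 3.5) is absent (z outside [5, 11]); Combining (union): only the 24.5×9 cube is present, so the union is just that shape — 1 connected region. The outline is a single polygon with 4 vertices. Extrusion per mm of travel: 0.4 × 0.12 / (π × 0.875²) = 0.019956. Accumulating E over each segment gives final E = 1.3371.

G0 X0.00 Y0.00 Z4.80
G1 X24.50 Y0.00 E0.4889
G1 X24.50 Y9.00 E0.6685
G1 X0.00 Y9.00 E1.1575
G1 X0.00 Y0.00 E1.3371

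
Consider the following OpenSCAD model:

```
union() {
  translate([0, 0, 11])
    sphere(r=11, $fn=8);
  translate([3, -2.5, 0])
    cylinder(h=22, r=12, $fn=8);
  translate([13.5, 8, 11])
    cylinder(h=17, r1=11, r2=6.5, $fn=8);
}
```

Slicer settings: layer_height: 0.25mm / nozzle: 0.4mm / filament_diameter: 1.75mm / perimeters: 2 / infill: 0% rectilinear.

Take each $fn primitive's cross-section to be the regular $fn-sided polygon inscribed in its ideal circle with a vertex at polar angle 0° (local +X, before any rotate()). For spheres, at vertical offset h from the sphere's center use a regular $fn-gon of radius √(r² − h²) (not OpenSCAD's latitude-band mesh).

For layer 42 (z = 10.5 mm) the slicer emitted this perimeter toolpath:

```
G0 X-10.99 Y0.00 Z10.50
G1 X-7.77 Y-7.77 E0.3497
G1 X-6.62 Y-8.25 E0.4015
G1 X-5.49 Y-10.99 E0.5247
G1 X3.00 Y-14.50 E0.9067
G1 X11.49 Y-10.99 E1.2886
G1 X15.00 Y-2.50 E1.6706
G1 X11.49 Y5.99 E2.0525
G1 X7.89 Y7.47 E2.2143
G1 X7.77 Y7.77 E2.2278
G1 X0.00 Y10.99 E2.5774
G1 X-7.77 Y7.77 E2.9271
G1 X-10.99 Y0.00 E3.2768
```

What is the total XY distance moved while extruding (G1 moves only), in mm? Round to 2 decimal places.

Sum the Euclidean lengths of each G1 segment: total = 78.82 mm.

78.82 mm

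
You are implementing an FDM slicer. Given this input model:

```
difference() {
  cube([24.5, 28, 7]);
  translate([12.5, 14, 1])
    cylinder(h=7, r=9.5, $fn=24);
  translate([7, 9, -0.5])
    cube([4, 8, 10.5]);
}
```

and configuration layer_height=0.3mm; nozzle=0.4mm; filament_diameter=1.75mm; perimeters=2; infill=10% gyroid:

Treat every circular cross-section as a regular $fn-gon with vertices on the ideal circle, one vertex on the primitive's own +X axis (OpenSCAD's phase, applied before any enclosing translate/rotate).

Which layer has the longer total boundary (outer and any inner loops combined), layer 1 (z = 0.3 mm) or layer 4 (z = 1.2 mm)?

Layer 1 (z = 0.3): the cube (footprint 24.5×28) is included at this height (perimeter 105.00 mm); the cylinder at (12.5, 14) does not reach this height (z outside [1, 8]); the cube at (7, 9) is present — its section is the full 4×8 rectangle (perimeter 24.00 mm); Subtracting the remaining from the first: starting from the 24.5×28 cube, the 4×8 cube at (7, 9) lies wholly inside it (removes its full 32.00 mm² and its 24.00 mm outline becomes a hole wall) — boundary (outer + 1 inner loop) = 129.00 mm. So its perimeter = 129.00 mm. Layer 4 (z = 1.2): the cube is present — its section is the full 24.5×28 rectangle (perimeter 105.00 mm); the cylinder at (12.5, 14): section is a regular 24-gon, circumradius r=9.5 (perimeter = 2·24·9.500·sin(180°/24) = 59.52 mm); the 4×8 cube at (7, 9) contributes its full rectangle (perimeter 24.00 mm); Subtracting the remaining from the first: starting from the 24.5×28 cube, the r=9.5 cylinder at (12.5, 14) lies wholly inside it (removes its full 280.30 mm² and its 59.52 mm outline becomes a hole wall); the 4×8 cube at (7, 9) misses the remaining region (no effect) — boundary (outer + 1 inner loop) = 164.52 mm. So its perimeter = 164.52 mm. Layer 4 is larger (164.52 vs 129.00 mm).

layer 4 (z = 1.2 mm)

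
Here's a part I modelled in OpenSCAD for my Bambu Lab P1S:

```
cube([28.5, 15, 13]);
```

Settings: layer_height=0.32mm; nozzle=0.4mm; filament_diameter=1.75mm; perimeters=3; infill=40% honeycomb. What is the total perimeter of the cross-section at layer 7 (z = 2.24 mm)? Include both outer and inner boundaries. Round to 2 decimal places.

87.00 mm

At z = 2.24 mm: the 28.5×15 cube contributes its full rectangle (perimeter 87.00 mm). Overall, the cross-section is a single solid region. Total boundary length (outer) = 87.00 mm.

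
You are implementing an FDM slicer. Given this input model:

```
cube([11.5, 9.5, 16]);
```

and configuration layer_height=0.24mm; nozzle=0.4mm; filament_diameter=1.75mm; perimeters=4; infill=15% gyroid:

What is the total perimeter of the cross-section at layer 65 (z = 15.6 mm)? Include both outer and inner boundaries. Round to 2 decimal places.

At z = 15.6 mm: the 11.5×9.5 cube contributes its full rectangle (perimeter 42.00 mm). Overall, the cross-section is a single solid region. Total boundary length (outer) = 42.00 mm.

42.00 mm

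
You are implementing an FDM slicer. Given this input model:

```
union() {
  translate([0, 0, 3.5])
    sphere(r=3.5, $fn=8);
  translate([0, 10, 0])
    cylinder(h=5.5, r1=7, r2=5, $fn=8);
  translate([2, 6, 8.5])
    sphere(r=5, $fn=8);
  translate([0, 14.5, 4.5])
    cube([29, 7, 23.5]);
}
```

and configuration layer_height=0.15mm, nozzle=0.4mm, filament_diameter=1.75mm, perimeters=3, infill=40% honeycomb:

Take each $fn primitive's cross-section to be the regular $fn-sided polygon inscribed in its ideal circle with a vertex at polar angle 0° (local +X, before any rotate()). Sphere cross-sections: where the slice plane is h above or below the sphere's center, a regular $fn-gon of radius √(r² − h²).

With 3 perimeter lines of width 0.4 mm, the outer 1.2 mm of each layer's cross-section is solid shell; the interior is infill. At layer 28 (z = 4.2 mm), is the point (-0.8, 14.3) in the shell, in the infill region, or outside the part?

At z = 4.2 mm: the r=3.5 sphere slices to a regular 8-gon of circumradius 3.429 (√(r²−h²) with h=0.7 from center); the cone at (0, 10): at t=0.764 of its height the radius interpolates to r₁+(r₂−r₁)t = 5.473, giving a regular 8-gon of that circumradius; the r=5 sphere at (2, 6) contributes a regular 8-gon of circumradius √(5²−4.3²) = 2.551; the cube at (0, 14.5) is not intersected at this z (z outside [4.5, 28]); Taking the union: the regions partially overlap (shared area 11.84 mm²), so overlapping operands fuse into one piece — 2 connected regions. Overall, the cross-section has 2 separate islands. The nearest boundary edge runs (-3.87, 13.87)→(0.00, 15.47); distance from the point to it = 0.78 mm. (Shell/infill is judged within the island containing the point — the largest one.) The point is inside the cross-section, 0.78 mm from the nearest boundary — within the 1.2 mm shell band (3 × 0.4).

shell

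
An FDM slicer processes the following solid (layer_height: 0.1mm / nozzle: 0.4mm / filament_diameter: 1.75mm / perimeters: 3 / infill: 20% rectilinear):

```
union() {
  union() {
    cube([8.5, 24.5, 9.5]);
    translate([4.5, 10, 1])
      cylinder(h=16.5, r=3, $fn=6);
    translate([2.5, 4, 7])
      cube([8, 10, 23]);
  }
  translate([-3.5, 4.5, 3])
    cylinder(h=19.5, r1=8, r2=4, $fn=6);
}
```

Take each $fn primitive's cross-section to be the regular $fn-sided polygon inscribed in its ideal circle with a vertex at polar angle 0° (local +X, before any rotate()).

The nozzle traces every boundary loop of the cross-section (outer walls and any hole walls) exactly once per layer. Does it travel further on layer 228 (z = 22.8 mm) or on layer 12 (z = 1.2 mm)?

layer 12 (z = 1.2 mm)

Layer 228 (z = 22.8): the cube is absent (z outside [0, 9.5]); the cylinder at (4.5, 10) does not reach this height (z outside [1, 17.5]); the cube at (2.5, 4) is present — its section is the full 8×10 rectangle (perimeter 36.00 mm); Combining (union): only the 8×10 cube at (2.5, 4) is present, so the union is just that shape — boundary = 36.00 mm; the cone at (-3.5, 4.5) does not reach this height (z outside [3, 22.5]); Taking the union: only that combined region is present, so the union is just that shape — boundary = 36.00 mm. So its perimeter = 36.00 mm. Layer 12 (z = 1.2): the 8.5×24.5 cube contributes its full rectangle (perimeter 66.00 mm); the cylinder at (4.5, 10): section is a regular 6-gon, circumradius r=3 (perimeter = 2·6·3.000·sin(180°/6) = 18.00 mm); the cube at (2.5, 4) is not intersected at this z (z outside [7, 30]); Taking the union: the r=3 cylinder at (4.5, 10) lies entirely inside the 8.5×24.5 cube, so the union is just the 8.5×24.5 cube — boundary = 66.00 mm; the cone at (-3.5, 4.5) is not intersected at this z (z outside [3, 22.5]); Taking the union: only that combined region is present, so the union is just that shape — boundary = 66.00 mm. So its perimeter = 66.00 mm. Layer 12 is larger (66.00 vs 36.00 mm).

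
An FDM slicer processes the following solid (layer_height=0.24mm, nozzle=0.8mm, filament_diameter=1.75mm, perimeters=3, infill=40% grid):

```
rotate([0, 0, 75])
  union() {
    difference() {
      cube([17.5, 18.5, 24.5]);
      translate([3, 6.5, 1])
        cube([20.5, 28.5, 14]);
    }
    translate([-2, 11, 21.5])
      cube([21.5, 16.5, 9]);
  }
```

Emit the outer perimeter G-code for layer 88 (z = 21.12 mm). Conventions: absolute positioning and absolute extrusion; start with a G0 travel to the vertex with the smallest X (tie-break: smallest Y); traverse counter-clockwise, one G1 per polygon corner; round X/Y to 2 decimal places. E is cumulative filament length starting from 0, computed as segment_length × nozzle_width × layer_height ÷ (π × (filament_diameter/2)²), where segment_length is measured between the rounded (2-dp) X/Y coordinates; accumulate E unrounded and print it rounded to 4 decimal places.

At z = 21.12 mm: the 17.5×18.5 cube contributes its full rectangle; the cube at (3, 6.5) does not reach this height (z outside [1, 15]); Taking the first minus the rest: none of the subtracted shapes is present at this height, so the 17.5×18.5 cube is unchanged — 1 connected region; the cube at (-2, 11) does not reach this height (z outside [21.5, 30.5]); Merging all regions: only the result so far is present, so the union is just that shape — 1 connected region; (whole slice rotated 75° about Z — lengths, areas and connectivity unchanged). The outline is a single polygon with 4 vertices. Extrusion per mm of travel: 0.8 × 0.24 / (π × 0.875²) = 0.079824. Accumulating E over each segment gives final E = 5.7469.

G0 X-17.87 Y4.79 Z21.12
G1 X0.00 Y0.00 E1.4768
G1 X4.53 Y16.90 E2.8735
G1 X-13.34 Y21.69 E4.3503
G1 X-17.87 Y4.79 E5.7469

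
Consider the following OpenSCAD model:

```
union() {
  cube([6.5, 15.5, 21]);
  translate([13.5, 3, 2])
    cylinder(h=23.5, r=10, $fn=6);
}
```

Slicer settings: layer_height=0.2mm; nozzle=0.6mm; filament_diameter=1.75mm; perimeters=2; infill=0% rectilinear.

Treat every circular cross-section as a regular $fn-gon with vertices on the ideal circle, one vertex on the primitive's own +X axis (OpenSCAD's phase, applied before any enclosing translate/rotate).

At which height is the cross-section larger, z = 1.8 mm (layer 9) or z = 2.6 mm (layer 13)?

Layer 9 (z = 1.8): the 6.5×15.5 cube contributes its full rectangle (area 100.75 mm²); the cylinder at (13.5, 3) does not reach this height (z outside [2, 25.5]); Combining (union): only the 6.5×15.5 cube is present, so the union is just that shape — area = 100.75 mm². So its area = 100.75 mm². Layer 13 (z = 2.6): the cube (footprint 6.5×15.5) is included at this height (area 100.75 mm²); the r=10 cylinder at (13.5, 3) contributes a regular 6-gon of circumradius 10 (area = (6/2)·10.000²·sin(360°/6) = 259.81 mm²); Taking the union: the regions partially overlap — summed areas 360.56 mm² minus the doubly-counted overlap 14.20 mm² gives 346.36 mm² — area = 346.36 mm². So its area = 346.36 mm². Layer 13 is larger (346.36 vs 100.75 mm²).

layer 13 (z = 2.6 mm)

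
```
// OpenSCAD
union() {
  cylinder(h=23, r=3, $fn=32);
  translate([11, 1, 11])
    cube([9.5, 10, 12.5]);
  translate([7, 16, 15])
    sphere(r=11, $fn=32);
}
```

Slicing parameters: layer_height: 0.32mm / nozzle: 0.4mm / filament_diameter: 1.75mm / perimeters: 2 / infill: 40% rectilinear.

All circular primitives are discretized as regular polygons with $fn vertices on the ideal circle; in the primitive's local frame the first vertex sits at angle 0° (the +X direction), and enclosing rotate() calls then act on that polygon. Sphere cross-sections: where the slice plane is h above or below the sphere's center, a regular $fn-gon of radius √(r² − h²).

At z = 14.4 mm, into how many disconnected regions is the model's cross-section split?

At z = 14.4 mm: the cylinder: section is a regular 32-gon, circumradius r=3; the 9.5×10 cube at (11, 1) contributes its full rectangle; the r=11 sphere at (7, 16) slices to a regular 32-gon of circumradius 10.984 (√(r²−h²) with h=0.6 from center); Merging all regions: the regions partially overlap (shared area 18.57 mm²), so overlapping operands fuse into one piece — 2 connected regions. The result has 2 disconnected regions.

2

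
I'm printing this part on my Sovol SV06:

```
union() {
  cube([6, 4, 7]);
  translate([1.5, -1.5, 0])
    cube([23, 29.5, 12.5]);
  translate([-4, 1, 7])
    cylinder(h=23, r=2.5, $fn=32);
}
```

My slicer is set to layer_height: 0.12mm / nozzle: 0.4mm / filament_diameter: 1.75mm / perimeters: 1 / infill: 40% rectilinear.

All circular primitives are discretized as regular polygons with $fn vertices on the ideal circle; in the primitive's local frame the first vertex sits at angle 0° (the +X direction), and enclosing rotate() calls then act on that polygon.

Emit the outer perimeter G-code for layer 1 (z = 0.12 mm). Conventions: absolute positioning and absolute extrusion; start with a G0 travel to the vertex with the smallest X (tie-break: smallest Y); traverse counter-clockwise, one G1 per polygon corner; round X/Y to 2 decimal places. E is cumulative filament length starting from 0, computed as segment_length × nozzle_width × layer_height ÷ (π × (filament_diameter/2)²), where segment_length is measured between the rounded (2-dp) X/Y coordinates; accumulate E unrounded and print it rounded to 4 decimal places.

At z = 0.12 mm: the cube (footprint 6×4) is included at this height; the cube at (1.5, -1.5) (footprint 23×29.5) is included at this height; the cylinder at (-4, 1) does not reach this height (z outside [7, 30]); Merging all regions: the regions partially overlap (shared area 18.00 mm²), so overlapping operands fuse into one piece — 1 connected region. The outline is a single polygon with 8 vertices. Extrusion per mm of travel: 0.4 × 0.12 / (π × 0.875²) = 0.019956. Accumulating E over each segment gives final E = 2.1553.

G0 X0.00 Y0.00 Z0.12
G1 X1.50 Y0.00 E0.0299
G1 X1.50 Y-1.50 E0.0599
G1 X24.50 Y-1.50 E0.5189
G1 X24.50 Y28.00 E1.1076
G1 X1.50 Y28.00 E1.5666
G1 X1.50 Y4.00 E2.0455
G1 X0.00 Y4.00 E2.0754
G1 X0.00 Y0.00 E2.1553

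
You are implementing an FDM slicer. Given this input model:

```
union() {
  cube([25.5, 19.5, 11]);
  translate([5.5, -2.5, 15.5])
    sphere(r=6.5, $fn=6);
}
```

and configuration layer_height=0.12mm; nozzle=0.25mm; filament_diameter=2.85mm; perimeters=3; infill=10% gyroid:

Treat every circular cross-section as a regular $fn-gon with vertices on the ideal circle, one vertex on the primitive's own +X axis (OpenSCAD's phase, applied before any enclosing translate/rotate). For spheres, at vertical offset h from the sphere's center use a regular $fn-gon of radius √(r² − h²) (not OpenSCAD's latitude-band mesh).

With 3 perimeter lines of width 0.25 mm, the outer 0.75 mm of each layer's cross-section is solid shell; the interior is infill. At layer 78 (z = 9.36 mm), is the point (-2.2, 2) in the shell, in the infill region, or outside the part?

At z = 9.36 mm: the 25.5×19.5 cube contributes its full rectangle; the r=6.5 sphere at (5.5, -2.5) slices to a regular 6-gon of circumradius 2.133 (√(r²−h²) with h=6.14 from center); Combining (union): the 2 present regions are separate (no shared area or edge), so areas and boundary lengths simply add and each stays a separate island — 2 connected regions. Overall, the cross-section has 2 separate islands. The nearest boundary edge runs (0.00, 0.00)→(0.00, 19.50); distance from the point to it = 2.20 mm. The point is not inside any of the regions above, so it lies outside the cross-section (2.20 mm from the nearest boundary).

outside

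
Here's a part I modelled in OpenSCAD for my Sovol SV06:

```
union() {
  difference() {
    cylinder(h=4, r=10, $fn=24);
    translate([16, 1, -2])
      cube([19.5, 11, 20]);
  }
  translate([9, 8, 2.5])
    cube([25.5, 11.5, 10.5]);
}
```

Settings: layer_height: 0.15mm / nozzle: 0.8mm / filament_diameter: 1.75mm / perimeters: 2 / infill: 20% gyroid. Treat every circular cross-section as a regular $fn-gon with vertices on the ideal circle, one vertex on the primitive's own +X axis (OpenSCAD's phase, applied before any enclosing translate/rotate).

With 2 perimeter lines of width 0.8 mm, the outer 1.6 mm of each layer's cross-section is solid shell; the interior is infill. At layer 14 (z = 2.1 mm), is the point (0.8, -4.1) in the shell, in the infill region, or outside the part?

At z = 2.1 mm: the cylinder: section is a regular 24-gon, circumradius r=10; the cube at (16, 1) is present — its section is the full 19.5×11 rectangle; After the difference (first − rest): starting from the r=10 cylinder, the 19.5×11 cube at (16, 1) misses the remaining region (no effect) — 1 connected region; the cube at (9, 8) does not reach this height (z outside [2.5, 13]); Combining (union): only the result so far is present, so the union is just that shape — 1 connected region. Overall, the cross-section is a single solid region. The nearest boundary edge runs (2.59, -9.66)→(-0.00, -10.00); distance from the point to it = 5.75 mm. The point is inside the cross-section and 5.75 mm from the nearest boundary — more than the 1.6 mm shell width (2 × 0.8), so it's in the infill interior.

infill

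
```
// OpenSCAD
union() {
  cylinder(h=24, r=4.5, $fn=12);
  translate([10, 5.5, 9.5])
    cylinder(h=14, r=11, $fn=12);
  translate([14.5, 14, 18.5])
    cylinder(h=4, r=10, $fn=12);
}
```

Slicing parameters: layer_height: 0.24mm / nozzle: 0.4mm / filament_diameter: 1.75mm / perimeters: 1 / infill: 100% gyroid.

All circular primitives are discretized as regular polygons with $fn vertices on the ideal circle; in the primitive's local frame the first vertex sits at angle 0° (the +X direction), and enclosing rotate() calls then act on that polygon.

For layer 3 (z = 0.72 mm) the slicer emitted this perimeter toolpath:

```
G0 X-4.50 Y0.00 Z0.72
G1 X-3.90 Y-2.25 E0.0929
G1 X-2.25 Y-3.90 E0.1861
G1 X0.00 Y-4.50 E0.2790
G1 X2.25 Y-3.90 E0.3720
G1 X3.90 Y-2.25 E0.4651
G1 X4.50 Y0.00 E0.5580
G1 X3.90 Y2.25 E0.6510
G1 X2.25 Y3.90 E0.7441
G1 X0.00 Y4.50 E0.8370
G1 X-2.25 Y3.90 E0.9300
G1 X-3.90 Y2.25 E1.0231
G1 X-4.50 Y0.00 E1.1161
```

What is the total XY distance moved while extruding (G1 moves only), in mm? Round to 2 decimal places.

27.96 mm

Sum the Euclidean lengths of each G1 segment: total = 27.96 mm.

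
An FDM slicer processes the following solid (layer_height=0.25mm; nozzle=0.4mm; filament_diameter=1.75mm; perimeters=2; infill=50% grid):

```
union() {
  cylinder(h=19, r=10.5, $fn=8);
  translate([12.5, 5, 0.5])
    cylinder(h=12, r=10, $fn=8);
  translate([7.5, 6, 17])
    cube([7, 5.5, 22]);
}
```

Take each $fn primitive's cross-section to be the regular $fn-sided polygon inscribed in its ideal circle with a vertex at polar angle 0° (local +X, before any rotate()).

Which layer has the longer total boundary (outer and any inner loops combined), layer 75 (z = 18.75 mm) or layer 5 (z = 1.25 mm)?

Layer 75 (z = 18.75): the cylinder: section is a regular 8-gon, circumradius r=10.5 (perimeter = 2·8·10.500·sin(180°/8) = 64.29 mm); the cylinder at (12.5, 5) is not intersected at this z (z outside [0.5, 12.5]); the cube at (7.5, 6) (footprint 7×5.5) is included at this height (perimeter 25.00 mm); Combining (union): the regions partially overlap (shared area 0.32 mm²), so the edge portions inside another operand are dropped and the merged outline is re-measured after clipping — boundary = 86.19 mm. So its perimeter = 86.19 mm. Layer 5 (z = 1.25): the cylinder: section is a regular 8-gon, circumradius r=10.5 (perimeter = 2·8·10.500·sin(180°/8) = 64.29 mm); the r=10 cylinder at (12.5, 5) contributes a regular 8-gon of circumradius 10 (perimeter = 2·8·10.000·sin(180°/8) = 61.23 mm); the cube at (7.5, 6) does not reach this height (z outside [17, 39]); Taking the union: the regions partially overlap (shared area 57.94 mm²), so the edge portions inside another operand are dropped and the merged outline is re-measured after clipping — boundary = 94.34 mm. So its perimeter = 94.34 mm. Layer 5 is larger (94.34 vs 86.19 mm).

layer 5 (z = 1.25 mm)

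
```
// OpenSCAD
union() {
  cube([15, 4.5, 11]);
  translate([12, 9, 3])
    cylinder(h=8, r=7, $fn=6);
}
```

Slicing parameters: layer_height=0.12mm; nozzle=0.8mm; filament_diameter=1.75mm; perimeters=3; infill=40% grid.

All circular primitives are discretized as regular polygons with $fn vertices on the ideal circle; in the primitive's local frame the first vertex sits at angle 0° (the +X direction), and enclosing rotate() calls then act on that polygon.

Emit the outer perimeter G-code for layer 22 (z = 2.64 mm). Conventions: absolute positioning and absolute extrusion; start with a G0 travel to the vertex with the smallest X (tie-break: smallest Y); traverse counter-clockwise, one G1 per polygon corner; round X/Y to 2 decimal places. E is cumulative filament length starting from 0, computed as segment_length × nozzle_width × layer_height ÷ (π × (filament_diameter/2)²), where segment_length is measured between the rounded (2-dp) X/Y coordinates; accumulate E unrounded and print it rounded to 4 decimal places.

G0 X0.00 Y0.00 Z2.64
G1 X15.00 Y0.00 E0.5987
G1 X15.00 Y4.50 E0.7783
G1 X0.00 Y4.50 E1.3770
G1 X0.00 Y0.00 E1.5566

At z = 2.64 mm: the cube (footprint 15×4.5) is included at this height; the cylinder at (12, 9) is not intersected at this z (z outside [3, 11]); Merging all regions: only the 15×4.5 cube is present, so the union is just that shape — 1 connected region. The outline is a single polygon with 4 vertices. Extrusion per mm of travel: 0.8 × 0.12 / (π × 0.875²) = 0.039912. Accumulating E over each segment gives final E = 1.5566.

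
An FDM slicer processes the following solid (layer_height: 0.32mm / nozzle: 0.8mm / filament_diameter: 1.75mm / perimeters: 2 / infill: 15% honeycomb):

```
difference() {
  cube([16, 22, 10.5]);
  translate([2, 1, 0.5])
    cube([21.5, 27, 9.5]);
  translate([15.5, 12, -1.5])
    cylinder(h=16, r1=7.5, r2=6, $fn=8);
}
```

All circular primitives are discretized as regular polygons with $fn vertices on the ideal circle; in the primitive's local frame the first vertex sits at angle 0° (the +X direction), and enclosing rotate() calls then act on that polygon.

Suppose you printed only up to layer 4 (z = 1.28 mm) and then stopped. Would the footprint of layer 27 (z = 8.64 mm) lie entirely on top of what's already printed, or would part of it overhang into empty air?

entirely on top

Compare the two slices. At z = 1.28: the cube (footprint 16×22) is included at this height (area 352.00 mm²); the cube at (2, 1) (footprint 21.5×27) is included at this height (area 580.50 mm²); the cone at (15.5, 12) (r1=7.5→r2=6) has section circumradius 7.239 here — a regular 8-gon (area = (8/2)·7.239²·sin(360°/8) = 148.23 mm²); Taking the first minus the rest: starting from the 16×22 cube (352.00 mm²), the 21.5×27 cube at (2, 1) partially overlaps it — only the 294.00 mm² overlap (of its 580.50 mm²) is removed, clipping the outline; the cone at (15.5, 12) misses the remaining region (no effect) — area = 58.00 mm². At z = 8.64: the cube is present — its section is the full 16×22 rectangle (area 352.00 mm²); the 21.5×27 cube at (2, 1) contributes its full rectangle (area 580.50 mm²); the cone at (15.5, 12) (r1=7.5→r2=6) has section circumradius 6.549 here — a regular 8-gon (area = (8/2)·6.549²·sin(360°/8) = 121.32 mm²); After the difference (first − rest): starting from the 16×22 cube (352.00 mm²), the 21.5×27 cube at (2, 1) partially overlaps it — only the 294.00 mm² overlap (of its 580.50 mm²) is removed, clipping the outline; the cone at (15.5, 12) misses the remaining region (no effect) — area = 58.00 mm². Checking containment: the cross-section at z = 8.64 is a subset of the cross-section at z = 1.28.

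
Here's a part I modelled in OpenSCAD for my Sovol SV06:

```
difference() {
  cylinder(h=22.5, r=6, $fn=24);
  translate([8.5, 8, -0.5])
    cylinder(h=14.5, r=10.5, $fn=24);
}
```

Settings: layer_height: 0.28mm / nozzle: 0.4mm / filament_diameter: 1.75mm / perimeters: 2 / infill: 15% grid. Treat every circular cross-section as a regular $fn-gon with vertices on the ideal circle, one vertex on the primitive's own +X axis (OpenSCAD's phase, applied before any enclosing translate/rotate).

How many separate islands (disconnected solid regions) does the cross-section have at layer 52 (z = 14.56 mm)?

1

At z = 14.56 mm: the cylinder: section is a regular 24-gon, circumradius r=6; the cylinder at (8.5, 8) is not intersected at this z (z outside [-0.5, 14]); Subtracting the remaining from the first: none of the subtracted shapes is present at this height, so the r=6 cylinder is unchanged — 1 connected region. Overall, the cross-section is a single solid region. Island count = 1.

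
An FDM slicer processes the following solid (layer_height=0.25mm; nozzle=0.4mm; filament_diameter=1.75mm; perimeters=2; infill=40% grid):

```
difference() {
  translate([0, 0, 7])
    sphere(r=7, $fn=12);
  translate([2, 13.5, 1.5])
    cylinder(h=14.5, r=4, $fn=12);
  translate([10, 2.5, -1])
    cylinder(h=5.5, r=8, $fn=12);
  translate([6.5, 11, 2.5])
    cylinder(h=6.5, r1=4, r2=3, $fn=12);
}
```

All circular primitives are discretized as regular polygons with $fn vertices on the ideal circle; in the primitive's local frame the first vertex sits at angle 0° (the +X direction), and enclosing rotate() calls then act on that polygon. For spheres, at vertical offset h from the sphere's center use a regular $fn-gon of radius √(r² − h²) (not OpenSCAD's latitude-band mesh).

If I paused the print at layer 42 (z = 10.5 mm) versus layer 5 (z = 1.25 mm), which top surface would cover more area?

layer 42 (z = 10.5 mm)

Layer 42 (z = 10.5): the r=7 sphere slices to a regular 12-gon of circumradius 6.062 (√(r²−h²) with h=3.5 from center) (area = (12/2)·6.062²·sin(360°/12) = 110.25 mm²); the r=4 cylinder at (2, 13.5) gives a regular 12-gon of circumradius 4 (constant along its height) (area = (12/2)·4.000²·sin(360°/12) = 48.00 mm²); the cylinder at (10, 2.5) is absent (z outside [-1, 4.5]); the cone at (6.5, 11) does not reach this height (z outside [2.5, 9]); After the difference (first − rest): starting from the r=7 sphere (110.25 mm²), the r=4 cylinder at (2, 13.5) misses the remaining region (no effect) — area = 110.25 mm². So its area = 110.25 mm². Layer 5 (z = 1.25): the r=7 sphere contributes a regular 12-gon of circumradius √(7²−5.75²) = 3.992 (area = (12/2)·3.992²·sin(360°/12) = 47.81 mm²); the cylinder at (2, 13.5) is absent (z outside [1.5, 16]); the r=8 cylinder at (10, 2.5) contributes a regular 12-gon of circumradius 8 (area = (12/2)·8.000²·sin(360°/12) = 192.00 mm²); the cone at (6.5, 11) does not reach this height (z outside [2.5, 9]); Taking the first minus the rest: starting from the r=7 sphere (47.81 mm²), the r=8 cylinder at (10, 2.5) partially overlaps it — only the 5.06 mm² overlap (of its 192.00 mm²) is removed, clipping the outline — area = 42.75 mm². So its area = 42.75 mm². Layer 42 is larger (110.25 vs 42.75 mm²).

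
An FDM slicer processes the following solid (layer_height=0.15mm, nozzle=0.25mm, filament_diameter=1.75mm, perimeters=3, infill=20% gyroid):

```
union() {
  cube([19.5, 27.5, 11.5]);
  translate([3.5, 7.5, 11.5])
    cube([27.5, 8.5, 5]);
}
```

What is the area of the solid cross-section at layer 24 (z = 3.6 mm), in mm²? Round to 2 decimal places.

536.25 mm²

At z = 3.6 mm: the 19.5×27.5 cube contributes its full rectangle (area 536.25 mm²); the cube at (3.5, 7.5) does not reach this height (z outside [11.5, 16.5]); Merging all regions: only the 19.5×27.5 cube is present, so the union is just that shape — area = 536.25 mm². Overall, the cross-section is a single solid region. Net area = 536.25 mm².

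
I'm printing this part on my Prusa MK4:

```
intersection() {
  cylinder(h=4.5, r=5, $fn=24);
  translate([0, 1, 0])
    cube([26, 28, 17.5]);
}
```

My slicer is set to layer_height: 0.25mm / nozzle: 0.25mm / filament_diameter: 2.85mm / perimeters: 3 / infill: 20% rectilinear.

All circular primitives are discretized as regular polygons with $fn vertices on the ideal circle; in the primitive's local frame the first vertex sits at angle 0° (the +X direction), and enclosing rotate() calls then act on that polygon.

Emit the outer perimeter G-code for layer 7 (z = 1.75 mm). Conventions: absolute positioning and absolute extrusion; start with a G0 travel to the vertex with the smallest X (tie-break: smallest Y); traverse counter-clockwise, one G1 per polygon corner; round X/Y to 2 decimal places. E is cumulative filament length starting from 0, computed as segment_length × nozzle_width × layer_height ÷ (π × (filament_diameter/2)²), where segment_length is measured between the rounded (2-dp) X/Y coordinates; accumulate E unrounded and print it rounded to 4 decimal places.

At z = 1.75 mm: the r=5 cylinder contributes a regular 24-gon of circumradius 5; the cube at (0, 1) is present — its section is the full 26×28 rectangle; Keeping only the common overlap: the 26×28 cube at (0, 1) partially overlaps the r=5 cylinder; clipping to the common part keeps 14.48 mm² — 1 connected region. The outline is a single polygon with 8 vertices. Extrusion per mm of travel: 0.25 × 0.25 / (π × 1.425²) = 0.009797. Accumulating E over each segment gives final E = 0.1538.

G0 X0.00 Y1.00 Z1.75
G1 X4.87 Y1.00 E0.0477
G1 X4.83 Y1.29 E0.0506
G1 X4.33 Y2.50 E0.0634
G1 X3.54 Y3.54 E0.0762
G1 X2.50 Y4.33 E0.0890
G1 X1.29 Y4.83 E0.1018
G1 X0.00 Y5.00 E0.1146
G1 X0.00 Y1.00 E0.1538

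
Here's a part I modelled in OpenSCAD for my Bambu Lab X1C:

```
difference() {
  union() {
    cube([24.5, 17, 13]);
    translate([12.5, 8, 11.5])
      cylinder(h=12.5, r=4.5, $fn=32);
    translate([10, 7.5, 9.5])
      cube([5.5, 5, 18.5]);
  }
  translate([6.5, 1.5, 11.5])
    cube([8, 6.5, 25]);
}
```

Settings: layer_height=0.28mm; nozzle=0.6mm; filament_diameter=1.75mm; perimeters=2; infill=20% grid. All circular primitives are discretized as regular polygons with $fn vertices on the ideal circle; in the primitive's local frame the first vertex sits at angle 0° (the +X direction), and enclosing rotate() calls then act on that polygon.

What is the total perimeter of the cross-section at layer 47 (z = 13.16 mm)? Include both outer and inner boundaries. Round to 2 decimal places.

31.09 mm

At z = 13.16 mm: the cube does not reach this height (z outside [0, 13]); the r=4.5 cylinder at (12.5, 8) contributes a regular 32-gon of circumradius 4.5 (perimeter = 2·32·4.500·sin(180°/32) = 28.23 mm); the cube at (10, 7.5) (footprint 5.5×5) is included at this height (perimeter 21.00 mm); Taking the union: the regions partially overlap (shared area 25.72 mm²), so the edge portions inside another operand are dropped and the merged outline is re-measured after clipping — boundary = 29.72 mm; the cube at (6.5, 1.5) (footprint 8×6.5) is included at this height (perimeter 29.00 mm); Taking the first minus the rest: starting from that combined region, the 8×6.5 cube at (6.5, 1.5) partially overlaps it — only the 24.47 mm² overlap (of its 52.00 mm²) is removed, clipping the outline — boundary = 31.09 mm. Overall, the cross-section is a single solid region. Total boundary length (outer) = 31.09 mm.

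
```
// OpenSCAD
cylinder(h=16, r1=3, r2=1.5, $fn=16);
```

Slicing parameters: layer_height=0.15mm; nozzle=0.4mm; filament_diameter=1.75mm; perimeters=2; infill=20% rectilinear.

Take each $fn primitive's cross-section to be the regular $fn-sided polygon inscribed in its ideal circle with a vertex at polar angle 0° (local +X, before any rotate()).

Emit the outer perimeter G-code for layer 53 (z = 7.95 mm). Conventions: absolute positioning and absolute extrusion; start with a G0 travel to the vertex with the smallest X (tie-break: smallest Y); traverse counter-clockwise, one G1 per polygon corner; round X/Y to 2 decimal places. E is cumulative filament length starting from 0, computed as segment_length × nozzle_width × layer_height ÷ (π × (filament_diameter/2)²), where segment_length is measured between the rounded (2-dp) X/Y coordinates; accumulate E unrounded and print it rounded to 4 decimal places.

G0 X-2.25 Y0.00 Z7.95
G1 X-2.08 Y-0.86 E0.0219
G1 X-1.59 Y-1.59 E0.0438
G1 X-0.86 Y-2.08 E0.0657
G1 X0.00 Y-2.25 E0.0876
G1 X0.86 Y-2.08 E0.1095
G1 X1.59 Y-1.59 E0.1314
G1 X2.08 Y-0.86 E0.1533
G1 X2.25 Y0.00 E0.1752
G1 X2.08 Y0.86 E0.1971
G1 X1.59 Y1.59 E0.2190
G1 X0.86 Y2.08 E0.2409
G1 X0.00 Y2.25 E0.2628
G1 X-0.86 Y2.08 E0.2847
G1 X-1.59 Y1.59 E0.3066
G1 X-2.08 Y0.86 E0.3285
G1 X-2.25 Y0.00 E0.3504

At z = 7.95 mm: the cone contributes a regular 16-gon of circumradius 2.255 (interpolated between r1=3 and r2=1.5 at t=0.497). The outline is a single polygon with 16 vertices. Extrusion per mm of travel: 0.4 × 0.15 / (π × 0.875²) = 0.024945. Accumulating E over each segment gives final E = 0.3504.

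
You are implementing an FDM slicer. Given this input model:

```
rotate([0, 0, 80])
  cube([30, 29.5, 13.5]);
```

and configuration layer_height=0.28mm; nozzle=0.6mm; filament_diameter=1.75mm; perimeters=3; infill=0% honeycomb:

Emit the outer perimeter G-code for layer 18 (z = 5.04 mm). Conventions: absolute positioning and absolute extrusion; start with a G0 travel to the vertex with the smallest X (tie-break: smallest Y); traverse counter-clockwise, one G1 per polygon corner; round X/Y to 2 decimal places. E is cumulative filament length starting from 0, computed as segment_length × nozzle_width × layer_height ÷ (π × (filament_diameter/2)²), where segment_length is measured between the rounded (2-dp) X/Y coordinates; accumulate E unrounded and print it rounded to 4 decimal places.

At z = 5.04 mm: the cube (footprint 30×29.5) is included at this height; (whole slice rotated 80° about Z — lengths, areas and connectivity unchanged). The outline is a single polygon with 4 vertices. Extrusion per mm of travel: 0.6 × 0.28 / (π × 0.875²) = 0.069846. Accumulating E over each segment gives final E = 8.3116.

G0 X-29.05 Y5.12 Z5.04
G1 X0.00 Y0.00 E2.0603
G1 X5.21 Y29.54 E4.1554
G1 X-23.84 Y34.67 E6.2158
G1 X-29.05 Y5.12 E8.3116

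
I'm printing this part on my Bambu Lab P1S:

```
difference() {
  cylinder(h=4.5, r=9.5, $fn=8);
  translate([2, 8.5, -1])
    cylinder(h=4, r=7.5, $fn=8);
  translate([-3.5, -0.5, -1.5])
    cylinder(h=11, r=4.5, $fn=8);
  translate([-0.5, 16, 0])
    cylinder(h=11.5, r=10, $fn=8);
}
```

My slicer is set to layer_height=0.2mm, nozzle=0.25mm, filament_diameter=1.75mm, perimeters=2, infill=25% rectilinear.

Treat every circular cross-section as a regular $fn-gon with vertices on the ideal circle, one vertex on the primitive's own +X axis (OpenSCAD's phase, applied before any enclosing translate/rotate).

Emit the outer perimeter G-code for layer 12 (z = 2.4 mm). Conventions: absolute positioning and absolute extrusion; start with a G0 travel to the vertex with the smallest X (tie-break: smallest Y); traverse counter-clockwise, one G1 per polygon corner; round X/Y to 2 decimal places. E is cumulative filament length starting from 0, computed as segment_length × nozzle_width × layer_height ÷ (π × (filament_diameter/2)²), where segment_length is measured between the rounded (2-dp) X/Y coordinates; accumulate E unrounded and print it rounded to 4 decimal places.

G0 X-9.50 Y0.00 Z2.40
G1 X-6.72 Y-6.72 E0.1512
G1 X0.00 Y-9.50 E0.3023
G1 X6.72 Y-6.72 E0.4535
G1 X9.50 Y0.00 E0.6047
G1 X7.74 Y4.25 E0.7003
G1 X7.30 Y3.20 E0.7240
G1 X2.00 Y1.00 E0.8433
G1 X0.04 Y1.81 E0.8874
G1 X1.00 Y-0.50 E0.9394
G1 X-0.32 Y-3.68 E1.0109
G1 X-3.50 Y-5.00 E1.0825
G1 X-6.68 Y-3.68 E1.1541
G1 X-8.00 Y-0.50 E1.2257
G1 X-6.68 Y2.68 E1.2972
G1 X-3.62 Y3.95 E1.3661
G1 X-5.05 Y7.41 E1.4439
G1 X-6.72 Y6.72 E1.4815
G1 X-9.50 Y0.00 E1.6327

At z = 2.4 mm: the r=9.5 cylinder gives a regular 8-gon of circumradius 9.5 (constant along its height); the r=7.5 cylinder at (2, 8.5) gives a regular 8-gon of circumradius 7.5 (constant along its height); the r=4.5 cylinder at (-3.5, -0.5) contributes a regular 8-gon of circumradius 4.5; the r=10 cylinder at (-0.5, 16) contributes a regular 8-gon of circumradius 10; Subtracting the remaining from the first: starting from the r=9.5 cylinder, the r=7.5 cylinder at (2, 8.5) partially overlaps it — only the 69.62 mm² overlap (of its 159.10 mm²) is removed, clipping the outline; the r=4.5 cylinder at (-3.5, -0.5) partially overlaps it — only the 54.87 mm² overlap (of its 57.28 mm²) is removed, clipping the outline; the r=10 cylinder at (-0.5, 16) misses the remaining region (no effect) — 1 connected region. The outline is a single polygon with 18 vertices. Extrusion per mm of travel: 0.25 × 0.2 / (π × 0.875²) = 0.020788. Accumulating E over each segment gives final E = 1.6327.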